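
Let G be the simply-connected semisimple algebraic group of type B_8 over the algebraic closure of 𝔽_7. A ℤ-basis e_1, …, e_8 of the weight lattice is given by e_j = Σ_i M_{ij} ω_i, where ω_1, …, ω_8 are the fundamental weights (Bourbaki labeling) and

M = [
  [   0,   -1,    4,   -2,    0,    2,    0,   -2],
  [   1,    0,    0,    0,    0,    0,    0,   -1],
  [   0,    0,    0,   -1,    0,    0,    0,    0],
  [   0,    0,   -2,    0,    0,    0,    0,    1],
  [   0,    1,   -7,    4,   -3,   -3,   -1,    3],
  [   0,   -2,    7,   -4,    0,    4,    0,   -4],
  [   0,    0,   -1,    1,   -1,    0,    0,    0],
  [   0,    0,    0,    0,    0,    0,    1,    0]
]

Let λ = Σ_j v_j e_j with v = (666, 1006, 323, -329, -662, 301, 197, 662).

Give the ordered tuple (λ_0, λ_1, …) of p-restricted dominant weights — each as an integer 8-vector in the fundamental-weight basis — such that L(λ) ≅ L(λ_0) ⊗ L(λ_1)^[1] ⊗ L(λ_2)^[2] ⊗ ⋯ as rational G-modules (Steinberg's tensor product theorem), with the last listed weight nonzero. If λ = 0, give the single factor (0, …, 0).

((5, 4, 0, 2, 0, 2, 3, 1), (3, 0, 5, 2, 1, 3, 1, 0), (4, 0, 6, 0, 6, 2, 0, 4))

Compute c_i = Σ_j M_{ij} v_j with v = (666, 1006, 323, -329, -662, 301, 197, 662):
  c_1 = 0·666 + (-1)·(1006) + 4·323 + (-2)·(-329) + (0)·(-662) + 2·301 + 0·197 + (-2)·(662) = 222
  c_2 = 1·666 + 0·1006 + 0·323 + (0)·(-329) + (0)·(-662) + 0·301 + 0·197 + (-1)·(662) = 4
  c_3 = 0·666 + 0·1006 + 0·323 + (-1)·(-329) + (0)·(-662) + 0·301 + 0·197 + 0·662 = 329
  c_4 = 0·666 + 0·1006 + (-2)·(323) + (0)·(-329) + (0)·(-662) + 0·301 + 0·197 + 1·662 = 16
  c_5 = 0·666 + 1·1006 + (-7)·(323) + (4)·(-329) + (-3)·(-662) + (-3)·(301) + (-1)·(197) + 3·662 = 301
  c_6 = 0·666 + (-2)·(1006) + 7·323 + (-4)·(-329) + (0)·(-662) + 4·301 + 0·197 + (-4)·(662) = 121
  c_7 = 0·666 + 0·1006 + (-1)·(323) + (1)·(-329) + (-1)·(-662) + 0·301 + 0·197 + 0·662 = 10
  c_8 = 0·666 + 0·1006 + 0·323 + (0)·(-329) + (0)·(-662) + 0·301 + 1·197 + 0·662 = 197
Base-7 expansion of each c_i:
  c_1 = 222 = 5·7^0 + 3·7^1 + 4·7^2
  c_2 = 4 = 4·7^0
  c_3 = 329 = 0·7^0 + 5·7^1 + 6·7^2
  c_4 = 16 = 2·7^0 + 2·7^1
  c_5 = 301 = 0·7^0 + 1·7^1 + 6·7^2
  c_6 = 121 = 2·7^0 + 3·7^1 + 2·7^2
  c_7 = 10 = 3·7^0 + 1·7^1
  c_8 = 197 = 1·7^0 + 0·7^1 + 4·7^2
Factor λ_0 = (5, 4, 0, 2, 0, 2, 3, 1)
Factor λ_1 = (3, 0, 5, 2, 1, 3, 1, 0)
Factor λ_2 = (4, 0, 6, 0, 6, 2, 0, 4)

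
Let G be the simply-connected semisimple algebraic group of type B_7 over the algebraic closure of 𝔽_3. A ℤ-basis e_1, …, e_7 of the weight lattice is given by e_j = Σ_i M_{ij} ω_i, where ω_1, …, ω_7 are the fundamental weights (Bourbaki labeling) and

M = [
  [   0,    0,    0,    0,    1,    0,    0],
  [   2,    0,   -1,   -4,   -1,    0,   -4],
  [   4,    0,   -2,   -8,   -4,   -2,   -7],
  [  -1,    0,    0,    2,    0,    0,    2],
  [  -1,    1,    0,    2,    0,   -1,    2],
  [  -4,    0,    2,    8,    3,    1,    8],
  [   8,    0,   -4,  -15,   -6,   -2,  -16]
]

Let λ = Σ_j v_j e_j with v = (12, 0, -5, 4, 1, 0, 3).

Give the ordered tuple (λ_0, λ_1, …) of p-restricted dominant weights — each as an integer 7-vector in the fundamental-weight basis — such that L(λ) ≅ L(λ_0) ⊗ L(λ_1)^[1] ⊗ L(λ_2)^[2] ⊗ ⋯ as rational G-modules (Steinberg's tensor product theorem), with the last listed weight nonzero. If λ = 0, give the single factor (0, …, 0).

((1, 0, 1, 2, 2, 1, 2),)

Converting to the ω-basis (c_i = row i of M dotted with v = (12, 0, -5, 4, 1, 0, 3)):
  c_1 = 0*12 + 0*0 + 0*-5 + 0*4 + 1*1 + 0*0 + 0*3 = 1
  c_2 = 2*12 + 0*0 + -1*-5 + -4*4 + -1*1 + 0*0 + -4*3 = 0
  c_3 = 4*12 + 0*0 + -2*-5 + -8*4 + -4*1 + -2*0 + -7*3 = 1
  c_4 = -1*12 + 0*0 + 0*-5 + 2*4 + 0*1 + 0*0 + 2*3 = 2
  c_5 = -1*12 + 1*0 + 0*-5 + 2*4 + 0*1 + -1*0 + 2*3 = 2
  c_6 = -4*12 + 0*0 + 2*-5 + 8*4 + 3*1 + 1*0 + 8*3 = 1
  c_7 = 8*12 + 0*0 + -4*-5 + -15*4 + -6*1 + -2*0 + -16*3 = 2
Expand coordinatewise in base 3:
  c_1 = 1 = 1·3^0
  c_2 = 0
  c_3 = 1 = 1·3^0
  c_4 = 2 = 2·3^0
  c_5 = 2 = 2·3^0
  c_6 = 1 = 1·3^0
  c_7 = 2 = 2·3^0
Factor λ_0 = (1, 0, 1, 2, 2, 1, 2)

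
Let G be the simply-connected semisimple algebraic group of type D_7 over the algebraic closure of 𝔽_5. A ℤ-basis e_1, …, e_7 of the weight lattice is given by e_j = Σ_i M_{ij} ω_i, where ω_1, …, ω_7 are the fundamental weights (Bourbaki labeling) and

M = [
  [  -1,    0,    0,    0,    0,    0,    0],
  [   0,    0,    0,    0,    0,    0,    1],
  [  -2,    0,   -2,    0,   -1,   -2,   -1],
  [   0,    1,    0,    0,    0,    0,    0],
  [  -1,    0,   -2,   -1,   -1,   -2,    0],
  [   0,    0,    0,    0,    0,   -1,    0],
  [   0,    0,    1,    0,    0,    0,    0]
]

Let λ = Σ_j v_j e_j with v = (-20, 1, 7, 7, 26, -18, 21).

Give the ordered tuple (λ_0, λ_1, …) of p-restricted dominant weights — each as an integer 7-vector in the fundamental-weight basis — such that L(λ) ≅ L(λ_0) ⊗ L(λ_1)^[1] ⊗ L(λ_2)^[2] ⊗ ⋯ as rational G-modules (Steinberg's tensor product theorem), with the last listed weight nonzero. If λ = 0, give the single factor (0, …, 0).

Change of basis e → ω: c = M·v where v = (-20, 1, 7, 7, 26, -18, 21):
  c_1 = (-1)·(-20) + 0·1 + 0·7 + 0·7 + 0·26 + (0)·(-18) + 0·21 = 20
  c_2 = (0)·(-20) + 0·1 + 0·7 + 0·7 + 0·26 + (0)·(-18) + 1·21 = 21
  c_3 = (-2)·(-20) + 0·1 + (-2)·(7) + 0·7 + (-1)·(26) + (-2)·(-18) + (-1)·(21) = 15
  c_4 = (0)·(-20) + 1·1 + 0·7 + 0·7 + 0·26 + (0)·(-18) + 0·21 = 1
  c_5 = (-1)·(-20) + 0·1 + (-2)·(7) + (-1)·(7) + (-1)·(26) + (-2)·(-18) + 0·21 = 9
  c_6 = (0)·(-20) + 0·1 + 0·7 + 0·7 + 0·26 + (-1)·(-18) + 0·21 = 18
  c_7 = (0)·(-20) + 0·1 + 1·7 + 0·7 + 0·26 + (0)·(-18) + 0·21 = 7
Base-5 expansion of each c_i:
  c_1 = 20 = 0·5^0 + 4·5^1
  c_2 = 21 = 1·5^0 + 4·5^1
  c_3 = 15 = 0·5^0 + 3·5^1
  c_4 = 1 = 1·5^0
  c_5 = 9 = 4·5^0 + 1·5^1
  c_6 = 18 = 3·5^0 + 3·5^1
  c_7 = 7 = 2·5^0 + 1·5^1
p-restricted factor λ_0 = (0, 1, 0, 1, 4, 3, 2)
p-restricted factor λ_1 = (4, 4, 3, 0, 1, 3, 1)

((0, 1, 0, 1, 4, 3, 2), (4, 4, 3, 0, 1, 3, 1))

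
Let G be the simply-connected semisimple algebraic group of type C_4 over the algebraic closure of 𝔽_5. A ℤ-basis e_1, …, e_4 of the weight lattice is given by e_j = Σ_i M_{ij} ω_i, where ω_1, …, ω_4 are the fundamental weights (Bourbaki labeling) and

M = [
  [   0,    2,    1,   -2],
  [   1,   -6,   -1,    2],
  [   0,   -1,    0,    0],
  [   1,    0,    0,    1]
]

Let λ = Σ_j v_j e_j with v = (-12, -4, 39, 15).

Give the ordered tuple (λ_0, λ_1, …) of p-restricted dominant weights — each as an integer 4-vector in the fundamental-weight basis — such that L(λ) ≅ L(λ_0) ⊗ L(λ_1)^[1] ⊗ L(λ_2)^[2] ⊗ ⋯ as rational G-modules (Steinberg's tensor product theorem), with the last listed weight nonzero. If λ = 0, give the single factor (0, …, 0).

((1, 3, 4, 3),)

Converting to the ω-basis (c_i = row i of M dotted with v = (-12, -4, 39, 15)):
  c_1 = 0*-12 + 2*-4 + 1*39 + -2*15 = 1
  c_2 = 1*-12 + -6*-4 + -1*39 + 2*15 = 3
  c_3 = 0*-12 + -1*-4 + 0*39 + 0*15 = 4
  c_4 = 1*-12 + 0*-4 + 0*39 + 1*15 = 3
Base-5 expansion of each c_i:
  c_1 = 1 = 1·5^0
  c_2 = 3 = 3·5^0
  c_3 = 4 = 4·5^0
  c_4 = 3 = 3·5^0
λ_0 = (1, 3, 4, 3)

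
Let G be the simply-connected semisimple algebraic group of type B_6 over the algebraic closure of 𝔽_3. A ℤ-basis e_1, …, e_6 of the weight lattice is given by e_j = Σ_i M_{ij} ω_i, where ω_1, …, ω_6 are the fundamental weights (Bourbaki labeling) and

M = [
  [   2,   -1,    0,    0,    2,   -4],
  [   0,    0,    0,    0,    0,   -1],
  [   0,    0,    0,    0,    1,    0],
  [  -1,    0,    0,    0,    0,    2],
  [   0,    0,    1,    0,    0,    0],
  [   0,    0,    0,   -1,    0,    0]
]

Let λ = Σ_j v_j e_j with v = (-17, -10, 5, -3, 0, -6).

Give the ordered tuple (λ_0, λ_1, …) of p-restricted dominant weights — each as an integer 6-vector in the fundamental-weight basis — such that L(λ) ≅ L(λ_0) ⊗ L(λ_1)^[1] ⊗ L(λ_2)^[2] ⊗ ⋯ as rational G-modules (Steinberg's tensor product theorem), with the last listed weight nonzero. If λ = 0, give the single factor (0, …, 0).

Change of basis e → ω: c = M·v where v = (-17, -10, 5, -3, 0, -6):
  c_1 = (2)·(-17) + (-1)·(-10) + 0·5 + (0)·(-3) + 2·0 + (-4)·(-6) = 0
  c_2 = (0)·(-17) + (0)·(-10) + 0·5 + (0)·(-3) + 0·0 + (-1)·(-6) = 6
  c_3 = (0)·(-17) + (0)·(-10) + 0·5 + (0)·(-3) + 1·0 + (0)·(-6) = 0
  c_4 = (-1)·(-17) + (0)·(-10) + 0·5 + (0)·(-3) + 0·0 + (2)·(-6) = 5
  c_5 = (0)·(-17) + (0)·(-10) + 1·5 + (0)·(-3) + 0·0 + (0)·(-6) = 5
  c_6 = (0)·(-17) + (0)·(-10) + 0·5 + (-1)·(-3) + 0·0 + (0)·(-6) = 3
p = 3; digits c_i = Σ_j d_{ij}·3^j, 0 ≤ d_{ij} < 3:
  c_1 = 0
  c_2 = 6 = 0·3^0 + 2·3^1
  c_3 = 0
  c_4 = 5 = 2·3^0 + 1·3^1
  c_5 = 5 = 2·3^0 + 1·3^1
  c_6 = 3 = 0·3^0 + 1·3^1
λ_0 = (0, 0, 0, 2, 2, 0)
λ_1 = (0, 2, 0, 1, 1, 1)

((0, 0, 0, 2, 2, 0), (0, 2, 0, 1, 1, 1))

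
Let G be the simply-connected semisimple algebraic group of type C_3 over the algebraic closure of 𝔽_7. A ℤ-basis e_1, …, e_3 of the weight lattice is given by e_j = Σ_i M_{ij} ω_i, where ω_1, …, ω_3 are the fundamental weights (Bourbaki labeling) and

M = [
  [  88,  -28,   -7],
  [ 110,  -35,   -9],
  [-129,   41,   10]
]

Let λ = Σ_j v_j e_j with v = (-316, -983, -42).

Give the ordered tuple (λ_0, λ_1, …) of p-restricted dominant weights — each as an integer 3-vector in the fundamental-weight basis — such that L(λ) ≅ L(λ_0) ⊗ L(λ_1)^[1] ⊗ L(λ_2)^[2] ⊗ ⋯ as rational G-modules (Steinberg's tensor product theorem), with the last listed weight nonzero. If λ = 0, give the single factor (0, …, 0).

((3, 2, 6), (1, 3, 5))

Compute c_i = Σ_j M_{ij} v_j with v = (-316, -983, -42):
  c_1 = (88)·(-316) + (-28)·(-983) + (-7)·(-42) = 10
  c_2 = (110)·(-316) + (-35)·(-983) + (-9)·(-42) = 23
  c_3 = (-129)·(-316) + (41)·(-983) + (10)·(-42) = 41
p = 7; digits c_i = Σ_j d_{ij}·7^j, 0 ≤ d_{ij} < 7:
  c_1 = 10 = 3·7^0 + 1·7^1
  c_2 = 23 = 2·7^0 + 3·7^1
  c_3 = 41 = 6·7^0 + 5·7^1
p-restricted factor λ_0 = (3, 2, 6)
p-restricted factor λ_1 = (1, 3, 5)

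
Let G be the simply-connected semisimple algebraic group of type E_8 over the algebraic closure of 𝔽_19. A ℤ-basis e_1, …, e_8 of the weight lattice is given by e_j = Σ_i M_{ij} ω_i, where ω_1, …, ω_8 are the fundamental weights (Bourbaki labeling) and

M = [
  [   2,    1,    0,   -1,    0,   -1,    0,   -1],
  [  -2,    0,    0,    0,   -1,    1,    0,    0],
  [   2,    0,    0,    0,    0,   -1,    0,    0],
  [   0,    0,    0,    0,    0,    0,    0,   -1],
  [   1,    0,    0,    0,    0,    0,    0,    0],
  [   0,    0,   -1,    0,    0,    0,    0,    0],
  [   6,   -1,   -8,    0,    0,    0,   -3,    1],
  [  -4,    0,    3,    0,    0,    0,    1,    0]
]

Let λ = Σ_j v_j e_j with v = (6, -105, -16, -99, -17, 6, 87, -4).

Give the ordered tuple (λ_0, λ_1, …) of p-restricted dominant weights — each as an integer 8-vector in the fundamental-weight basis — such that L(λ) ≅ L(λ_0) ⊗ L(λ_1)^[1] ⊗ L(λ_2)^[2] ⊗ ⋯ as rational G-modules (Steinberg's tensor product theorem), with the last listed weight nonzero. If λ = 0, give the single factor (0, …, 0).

Compute c_i = Σ_j M_{ij} v_j with v = (6, -105, -16, -99, -17, 6, 87, -4):
  c_1 = 2*6 + 1*-105 + 0*-16 + -1*-99 + 0*-17 + -1*6 + 0*87 + -1*-4 = 4
  c_2 = -2*6 + 0*-105 + 0*-16 + 0*-99 + -1*-17 + 1*6 + 0*87 + 0*-4 = 11
  c_3 = 2*6 + 0*-105 + 0*-16 + 0*-99 + 0*-17 + -1*6 + 0*87 + 0*-4 = 6
  c_4 = 0*6 + 0*-105 + 0*-16 + 0*-99 + 0*-17 + 0*6 + 0*87 + -1*-4 = 4
  c_5 = 1*6 + 0*-105 + 0*-16 + 0*-99 + 0*-17 + 0*6 + 0*87 + 0*-4 = 6
  c_6 = 0*6 + 0*-105 + -1*-16 + 0*-99 + 0*-17 + 0*6 + 0*87 + 0*-4 = 16
  c_7 = 6*6 + -1*-105 + -8*-16 + 0*-99 + 0*-17 + 0*6 + -3*87 + 1*-4 = 4
  c_8 = -4*6 + 0*-105 + 3*-16 + 0*-99 + 0*-17 + 0*6 + 1*87 + 0*-4 = 15
Base-19 expansion of each c_i:
  c_1 = 4 = 4·19^0
  c_2 = 11 = 11·19^0
  c_3 = 6 = 6·19^0
  c_4 = 4 = 4·19^0
  c_5 = 6 = 6·19^0
  c_6 = 16 = 16·19^0
  c_7 = 4 = 4·19^0
  c_8 = 15 = 15·19^0
p-restricted factor λ_0 = (4, 11, 6, 4, 6, 16, 4, 15)

((4, 11, 6, 4, 6, 16, 4, 15),)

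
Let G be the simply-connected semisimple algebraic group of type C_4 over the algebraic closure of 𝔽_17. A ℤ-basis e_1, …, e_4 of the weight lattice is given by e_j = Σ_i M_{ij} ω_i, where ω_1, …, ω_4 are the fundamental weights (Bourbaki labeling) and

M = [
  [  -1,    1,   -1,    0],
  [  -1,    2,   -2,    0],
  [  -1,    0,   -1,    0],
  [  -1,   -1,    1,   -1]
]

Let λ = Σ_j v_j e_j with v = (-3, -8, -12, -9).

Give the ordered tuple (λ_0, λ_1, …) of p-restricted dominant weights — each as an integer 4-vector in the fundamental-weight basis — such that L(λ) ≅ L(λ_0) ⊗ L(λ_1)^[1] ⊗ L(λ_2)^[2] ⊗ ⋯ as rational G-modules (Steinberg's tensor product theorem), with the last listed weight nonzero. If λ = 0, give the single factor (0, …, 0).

((7, 11, 15, 8),)

Compute c_i = Σ_j M_{ij} v_j with v = (-3, -8, -12, -9):
  c_1 = -1*-3 + 1*-8 + -1*-12 + 0*-9 = 7
  c_2 = -1*-3 + 2*-8 + -2*-12 + 0*-9 = 11
  c_3 = -1*-3 + 0*-8 + -1*-12 + 0*-9 = 15
  c_4 = -1*-3 + -1*-8 + 1*-12 + -1*-9 = 8
p = 17; digits c_i = Σ_j d_{ij}·17^j, 0 ≤ d_{ij} < 17:
  c_1 = 7 = 7·17^0
  c_2 = 11 = 11·17^0
  c_3 = 15 = 15·17^0
  c_4 = 8 = 8·17^0
λ_0 = (7, 11, 15, 8)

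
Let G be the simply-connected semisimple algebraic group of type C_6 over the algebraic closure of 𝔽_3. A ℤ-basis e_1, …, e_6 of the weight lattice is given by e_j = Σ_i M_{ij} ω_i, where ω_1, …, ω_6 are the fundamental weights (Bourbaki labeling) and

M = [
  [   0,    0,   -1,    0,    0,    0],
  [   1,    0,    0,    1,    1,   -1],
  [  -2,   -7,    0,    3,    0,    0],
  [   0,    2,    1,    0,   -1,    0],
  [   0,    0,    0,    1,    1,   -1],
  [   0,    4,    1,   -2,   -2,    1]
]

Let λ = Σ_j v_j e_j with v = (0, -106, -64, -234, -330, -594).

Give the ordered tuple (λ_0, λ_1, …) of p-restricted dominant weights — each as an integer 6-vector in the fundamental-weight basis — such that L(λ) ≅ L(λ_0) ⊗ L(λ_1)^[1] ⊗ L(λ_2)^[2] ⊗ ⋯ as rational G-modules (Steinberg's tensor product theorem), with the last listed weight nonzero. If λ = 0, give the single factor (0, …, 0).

((1, 0, 1, 0, 0, 1), (0, 1, 1, 0, 1, 0), (1, 0, 1, 0, 0, 2), (2, 1, 1, 2, 1, 1))

In the fundamental-weight basis, λ has coordinates c = M·v (v = (0, -106, -64, -234, -330, -594)):
  c_1 = 0*0 + 0*-106 + -1*-64 + 0*-234 + 0*-330 + 0*-594 = 64
  c_2 = 1*0 + 0*-106 + 0*-64 + 1*-234 + 1*-330 + -1*-594 = 30
  c_3 = -2*0 + -7*-106 + 0*-64 + 3*-234 + 0*-330 + 0*-594 = 40
  c_4 = 0*0 + 2*-106 + 1*-64 + 0*-234 + -1*-330 + 0*-594 = 54
  c_5 = 0*0 + 0*-106 + 0*-64 + 1*-234 + 1*-330 + -1*-594 = 30
  c_6 = 0*0 + 4*-106 + 1*-64 + -2*-234 + -2*-330 + 1*-594 = 46
p = 3; digits c_i = Σ_j d_{ij}·3^j, 0 ≤ d_{ij} < 3:
  c_1 = 64 = 1·3^0 + 0·3^1 + 1·3^2 + 2·3^3
  c_2 = 30 = 0·3^0 + 1·3^1 + 0·3^2 + 1·3^3
  c_3 = 40 = 1·3^0 + 1·3^1 + 1·3^2 + 1·3^3
  c_4 = 54 = 0·3^0 + 0·3^1 + 0·3^2 + 2·3^3
  c_5 = 30 = 0·3^0 + 1·3^1 + 0·3^2 + 1·3^3
  c_6 = 46 = 1·3^0 + 0·3^1 + 2·3^2 + 1·3^3
λ_0 = (1, 0, 1, 0, 0, 1)
λ_1 = (0, 1, 1, 0, 1, 0)
λ_2 = (1, 0, 1, 0, 0, 2)
λ_3 = (2, 1, 1, 2, 1, 1)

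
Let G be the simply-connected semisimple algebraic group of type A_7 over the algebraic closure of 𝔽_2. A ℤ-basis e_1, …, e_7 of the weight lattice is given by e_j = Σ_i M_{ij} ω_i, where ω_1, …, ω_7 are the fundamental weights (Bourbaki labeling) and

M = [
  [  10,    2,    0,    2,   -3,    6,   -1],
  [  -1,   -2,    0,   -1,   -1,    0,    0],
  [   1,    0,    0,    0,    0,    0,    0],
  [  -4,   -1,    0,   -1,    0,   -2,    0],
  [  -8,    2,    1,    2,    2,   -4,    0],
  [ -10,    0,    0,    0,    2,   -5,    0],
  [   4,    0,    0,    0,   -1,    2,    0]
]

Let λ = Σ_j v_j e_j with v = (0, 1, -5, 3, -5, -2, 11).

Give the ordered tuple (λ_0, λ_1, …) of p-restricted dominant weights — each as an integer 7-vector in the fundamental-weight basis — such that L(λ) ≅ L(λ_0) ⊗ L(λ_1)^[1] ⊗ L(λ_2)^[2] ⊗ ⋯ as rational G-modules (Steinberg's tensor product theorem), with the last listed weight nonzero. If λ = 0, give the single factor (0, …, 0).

((0, 0, 0, 0, 1, 0, 1),)

Change of basis e → ω: c = M·v where v = (0, 1, -5, 3, -5, -2, 11):
  c_1 = 10*0 + 2*1 + 0*-5 + 2*3 + -3*-5 + 6*-2 + -1*11 = 0
  c_2 = -1*0 + -2*1 + 0*-5 + -1*3 + -1*-5 + 0*-2 + 0*11 = 0
  c_3 = 1*0 + 0*1 + 0*-5 + 0*3 + 0*-5 + 0*-2 + 0*11 = 0
  c_4 = -4*0 + -1*1 + 0*-5 + -1*3 + 0*-5 + -2*-2 + 0*11 = 0
  c_5 = -8*0 + 2*1 + 1*-5 + 2*3 + 2*-5 + -4*-2 + 0*11 = 1
  c_6 = -10*0 + 0*1 + 0*-5 + 0*3 + 2*-5 + -5*-2 + 0*11 = 0
  c_7 = 4*0 + 0*1 + 0*-5 + 0*3 + -1*-5 + 2*-2 + 0*11 = 1
Expand coordinatewise in base 2:
  c_1 = 0
  c_2 = 0
  c_3 = 0
  c_4 = 0
  c_5 = 1 = 1·2^0
  c_6 = 0
  c_7 = 1 = 1·2^0
Factor λ_0 = (0, 0, 0, 0, 1, 0, 1)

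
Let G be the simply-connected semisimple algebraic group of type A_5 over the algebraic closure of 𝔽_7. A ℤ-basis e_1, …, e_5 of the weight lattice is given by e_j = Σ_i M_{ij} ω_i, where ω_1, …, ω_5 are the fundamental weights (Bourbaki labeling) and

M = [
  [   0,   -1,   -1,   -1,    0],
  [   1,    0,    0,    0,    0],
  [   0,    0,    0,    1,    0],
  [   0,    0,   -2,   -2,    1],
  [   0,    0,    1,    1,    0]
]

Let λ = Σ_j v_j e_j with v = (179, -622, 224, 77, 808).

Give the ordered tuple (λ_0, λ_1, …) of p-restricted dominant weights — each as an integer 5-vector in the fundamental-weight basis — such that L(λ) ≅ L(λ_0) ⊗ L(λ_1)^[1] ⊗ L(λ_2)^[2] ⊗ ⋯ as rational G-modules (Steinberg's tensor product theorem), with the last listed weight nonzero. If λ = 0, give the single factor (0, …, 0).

((6, 4, 0, 3, 0), (3, 4, 4, 1, 1), (6, 3, 1, 4, 6))

Compute c_i = Σ_j M_{ij} v_j with v = (179, -622, 224, 77, 808):
  c_1 = 0*179 + -1*-622 + -1*224 + -1*77 + 0*808 = 321
  c_2 = 1*179 + 0*-622 + 0*224 + 0*77 + 0*808 = 179
  c_3 = 0*179 + 0*-622 + 0*224 + 1*77 + 0*808 = 77
  c_4 = 0*179 + 0*-622 + -2*224 + -2*77 + 1*808 = 206
  c_5 = 0*179 + 0*-622 + 1*224 + 1*77 + 0*808 = 301
Writing each c_i in base p = 7:
  c_1 = 321 = 6·7^0 + 3·7^1 + 6·7^2
  c_2 = 179 = 4·7^0 + 4·7^1 + 3·7^2
  c_3 = 77 = 0·7^0 + 4·7^1 + 1·7^2
  c_4 = 206 = 3·7^0 + 1·7^1 + 4·7^2
  c_5 = 301 = 0·7^0 + 1·7^1 + 6·7^2
Factor λ_0 = (6, 4, 0, 3, 0)
Factor λ_1 = (3, 4, 4, 1, 1)
Factor λ_2 = (6, 3, 1, 4, 6)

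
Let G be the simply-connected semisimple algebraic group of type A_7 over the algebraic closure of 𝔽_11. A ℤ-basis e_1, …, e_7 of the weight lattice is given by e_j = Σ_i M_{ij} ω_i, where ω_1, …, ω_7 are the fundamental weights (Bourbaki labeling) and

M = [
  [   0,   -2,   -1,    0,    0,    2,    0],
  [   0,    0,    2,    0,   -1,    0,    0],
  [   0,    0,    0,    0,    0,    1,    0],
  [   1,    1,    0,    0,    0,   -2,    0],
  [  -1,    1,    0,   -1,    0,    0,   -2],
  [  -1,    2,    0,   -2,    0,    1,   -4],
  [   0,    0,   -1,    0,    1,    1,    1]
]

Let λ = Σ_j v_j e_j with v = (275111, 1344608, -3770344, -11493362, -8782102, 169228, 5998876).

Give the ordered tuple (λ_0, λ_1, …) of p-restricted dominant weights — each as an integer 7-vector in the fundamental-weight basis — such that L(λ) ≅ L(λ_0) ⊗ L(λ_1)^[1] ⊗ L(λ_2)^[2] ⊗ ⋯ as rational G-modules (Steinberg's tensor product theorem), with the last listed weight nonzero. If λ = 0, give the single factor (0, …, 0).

((1, 9, 4, 5, 4, 2, 4), (1, 6, 6, 10, 3, 9, 6), (6, 7, 1, 6, 6, 10, 8), (10, 8, 6, 5, 6, 5, 10), (8, 7, 0, 10, 5, 8, 1), (8, 7, 1, 7, 3, 9, 7))

In the fundamental-weight basis, λ has coordinates c = M·v (v = (275111, 1344608, -3770344, -11493362, -8782102, 169228, 5998876)):
  c_1 = 0*275111 + -2*1344608 + -1*-3770344 + 0*-11493362 + 0*-8782102 + 2*169228 + 0*5998876 = 1419584
  c_2 = 0*275111 + 0*1344608 + 2*-3770344 + 0*-11493362 + -1*-8782102 + 0*169228 + 0*5998876 = 1241414
  c_3 = 0*275111 + 0*1344608 + 0*-3770344 + 0*-11493362 + 0*-8782102 + 1*169228 + 0*5998876 = 169228
  c_4 = 1*275111 + 1*1344608 + 0*-3770344 + 0*-11493362 + 0*-8782102 + -2*169228 + 0*5998876 = 1281263
  c_5 = -1*275111 + 1*1344608 + 0*-3770344 + -1*-11493362 + 0*-8782102 + 0*169228 + -2*5998876 = 565107
  c_6 = -1*275111 + 2*1344608 + 0*-3770344 + -2*-11493362 + 0*-8782102 + 1*169228 + -4*5998876 = 1574553
  c_7 = 0*275111 + 0*1344608 + -1*-3770344 + 0*-11493362 + 1*-8782102 + 1*169228 + 1*5998876 = 1156346
Base-11 expansion of each c_i:
  c_1 = 1419584 = 1·11^0 + 1·11^1 + 6·11^2 + 10·11^3 + 8·11^4 + 8·11^5
  c_2 = 1241414 = 9·11^0 + 6·11^1 + 7·11^2 + 8·11^3 + 7·11^4 + 7·11^5
  c_3 = 169228 = 4·11^0 + 6·11^1 + 1·11^2 + 6·11^3 + 0·11^4 + 1·11^5
  c_4 = 1281263 = 5·11^0 + 10·11^1 + 6·11^2 + 5·11^3 + 10·11^4 + 7·11^5
  c_5 = 565107 = 4·11^0 + 3·11^1 + 6·11^2 + 6·11^3 + 5·11^4 + 3·11^5
  c_6 = 1574553 = 2·11^0 + 9·11^1 + 10·11^2 + 5·11^3 + 8·11^4 + 9·11^5
  c_7 = 1156346 = 4·11^0 + 6·11^1 + 8·11^2 + 10·11^3 + 1·11^4 + 7·11^5
Factor λ_0 = (1, 9, 4, 5, 4, 2, 4)
Factor λ_1 = (1, 6, 6, 10, 3, 9, 6)
Factor λ_2 = (6, 7, 1, 6, 6, 10, 8)
Factor λ_3 = (10, 8, 6, 5, 6, 5, 10)
Factor λ_4 = (8, 7, 0, 10, 5, 8, 1)
Factor λ_5 = (8, 7, 1, 7, 3, 9, 7)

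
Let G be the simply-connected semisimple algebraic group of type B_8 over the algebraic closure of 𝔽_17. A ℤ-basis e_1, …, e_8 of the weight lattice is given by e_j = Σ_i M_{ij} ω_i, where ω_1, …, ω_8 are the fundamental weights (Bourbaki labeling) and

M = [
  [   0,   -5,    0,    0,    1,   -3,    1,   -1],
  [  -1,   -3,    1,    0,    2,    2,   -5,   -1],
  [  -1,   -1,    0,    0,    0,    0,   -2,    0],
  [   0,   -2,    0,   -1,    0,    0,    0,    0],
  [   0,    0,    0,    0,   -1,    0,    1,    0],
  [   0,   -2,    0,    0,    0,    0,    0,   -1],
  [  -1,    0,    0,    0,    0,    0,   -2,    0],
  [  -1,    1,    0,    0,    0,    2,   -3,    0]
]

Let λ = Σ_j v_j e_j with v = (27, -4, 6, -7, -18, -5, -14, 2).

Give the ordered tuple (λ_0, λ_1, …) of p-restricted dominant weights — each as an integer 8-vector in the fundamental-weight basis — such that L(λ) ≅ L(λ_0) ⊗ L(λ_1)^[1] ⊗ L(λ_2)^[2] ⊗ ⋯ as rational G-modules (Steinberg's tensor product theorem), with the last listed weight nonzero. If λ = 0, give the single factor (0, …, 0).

((1, 13, 5, 15, 4, 6, 1, 1),)

Converting to the ω-basis (c_i = row i of M dotted with v = (27, -4, 6, -7, -18, -5, -14, 2)):
  c_1 = 0·27 + (-5)·(-4) + 0·6 + (0)·(-7) + (1)·(-18) + (-3)·(-5) + (1)·(-14) + (-1)·(2) = 1
  c_2 = (-1)·(27) + (-3)·(-4) + 1·6 + (0)·(-7) + (2)·(-18) + (2)·(-5) + (-5)·(-14) + (-1)·(2) = 13
  c_3 = (-1)·(27) + (-1)·(-4) + 0·6 + (0)·(-7) + (0)·(-18) + (0)·(-5) + (-2)·(-14) + 0·2 = 5
  c_4 = 0·27 + (-2)·(-4) + 0·6 + (-1)·(-7) + (0)·(-18) + (0)·(-5) + (0)·(-14) + 0·2 = 15
  c_5 = 0·27 + (0)·(-4) + 0·6 + (0)·(-7) + (-1)·(-18) + (0)·(-5) + (1)·(-14) + 0·2 = 4
  c_6 = 0·27 + (-2)·(-4) + 0·6 + (0)·(-7) + (0)·(-18) + (0)·(-5) + (0)·(-14) + (-1)·(2) = 6
  c_7 = (-1)·(27) + (0)·(-4) + 0·6 + (0)·(-7) + (0)·(-18) + (0)·(-5) + (-2)·(-14) + 0·2 = 1
  c_8 = (-1)·(27) + (1)·(-4) + 0·6 + (0)·(-7) + (0)·(-18) + (2)·(-5) + (-3)·(-14) + 0·2 = 1
Base-17 expansion of each c_i:
  c_1 = 1 = 1·17^0
  c_2 = 13 = 13·17^0
  c_3 = 5 = 5·17^0
  c_4 = 15 = 15·17^0
  c_5 = 4 = 4·17^0
  c_6 = 6 = 6·17^0
  c_7 = 1 = 1·17^0
  c_8 = 1 = 1·17^0
Factor λ_0 = (1, 13, 5, 15, 4, 6, 1, 1)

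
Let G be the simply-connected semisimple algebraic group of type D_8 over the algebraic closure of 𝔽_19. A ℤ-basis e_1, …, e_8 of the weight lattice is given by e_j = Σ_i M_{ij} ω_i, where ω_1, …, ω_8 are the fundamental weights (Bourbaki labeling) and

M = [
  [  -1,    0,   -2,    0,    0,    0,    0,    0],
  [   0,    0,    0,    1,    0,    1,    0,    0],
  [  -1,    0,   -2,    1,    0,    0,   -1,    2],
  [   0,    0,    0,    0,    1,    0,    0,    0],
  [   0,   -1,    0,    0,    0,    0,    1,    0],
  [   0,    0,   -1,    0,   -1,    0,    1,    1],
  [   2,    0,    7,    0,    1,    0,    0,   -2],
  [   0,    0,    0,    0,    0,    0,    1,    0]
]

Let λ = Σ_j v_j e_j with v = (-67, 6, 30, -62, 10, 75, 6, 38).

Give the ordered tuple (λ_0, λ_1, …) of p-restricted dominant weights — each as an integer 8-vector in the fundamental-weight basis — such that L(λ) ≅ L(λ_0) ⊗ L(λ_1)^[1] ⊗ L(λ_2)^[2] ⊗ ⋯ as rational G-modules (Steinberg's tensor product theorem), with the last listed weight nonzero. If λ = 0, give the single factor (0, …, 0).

Change of basis e → ω: c = M·v where v = (-67, 6, 30, -62, 10, 75, 6, 38):
  c_1 = (-1)·(-67) + (0)·(6) + (-2)·(30) + (0)·(-62) + (0)·(10) + (0)·(75) + (0)·(6) + (0)·(38) = 7
  c_2 = (0)·(-67) + (0)·(6) + (0)·(30) + (1)·(-62) + (0)·(10) + (1)·(75) + (0)·(6) + (0)·(38) = 13
  c_3 = (-1)·(-67) + (0)·(6) + (-2)·(30) + (1)·(-62) + (0)·(10) + (0)·(75) + (-1)·(6) + (2)·(38) = 15
  c_4 = (0)·(-67) + (0)·(6) + (0)·(30) + (0)·(-62) + (1)·(10) + (0)·(75) + (0)·(6) + (0)·(38) = 10
  c_5 = (0)·(-67) + (-1)·(6) + (0)·(30) + (0)·(-62) + (0)·(10) + (0)·(75) + (1)·(6) + (0)·(38) = 0
  c_6 = (0)·(-67) + (0)·(6) + (-1)·(30) + (0)·(-62) + (-1)·(10) + (0)·(75) + (1)·(6) + (1)·(38) = 4
  c_7 = (2)·(-67) + (0)·(6) + (7)·(30) + (0)·(-62) + (1)·(10) + (0)·(75) + (0)·(6) + (-2)·(38) = 10
  c_8 = (0)·(-67) + (0)·(6) + (0)·(30) + (0)·(-62) + (0)·(10) + (0)·(75) + (1)·(6) + (0)·(38) = 6
p = 19; digits c_i = Σ_j d_{ij}·19^j, 0 ≤ d_{ij} < 19:
  c_1 = 7 = 7·19^0
  c_2 = 13 = 13·19^0
  c_3 = 15 = 15·19^0
  c_4 = 10 = 10·19^0
  c_5 = 0
  c_6 = 4 = 4·19^0
  c_7 = 10 = 10·19^0
  c_8 = 6 = 6·19^0
λ_0 = (7, 13, 15, 10, 0, 4, 10, 6)

((7, 13, 15, 10, 0, 4, 10, 6),)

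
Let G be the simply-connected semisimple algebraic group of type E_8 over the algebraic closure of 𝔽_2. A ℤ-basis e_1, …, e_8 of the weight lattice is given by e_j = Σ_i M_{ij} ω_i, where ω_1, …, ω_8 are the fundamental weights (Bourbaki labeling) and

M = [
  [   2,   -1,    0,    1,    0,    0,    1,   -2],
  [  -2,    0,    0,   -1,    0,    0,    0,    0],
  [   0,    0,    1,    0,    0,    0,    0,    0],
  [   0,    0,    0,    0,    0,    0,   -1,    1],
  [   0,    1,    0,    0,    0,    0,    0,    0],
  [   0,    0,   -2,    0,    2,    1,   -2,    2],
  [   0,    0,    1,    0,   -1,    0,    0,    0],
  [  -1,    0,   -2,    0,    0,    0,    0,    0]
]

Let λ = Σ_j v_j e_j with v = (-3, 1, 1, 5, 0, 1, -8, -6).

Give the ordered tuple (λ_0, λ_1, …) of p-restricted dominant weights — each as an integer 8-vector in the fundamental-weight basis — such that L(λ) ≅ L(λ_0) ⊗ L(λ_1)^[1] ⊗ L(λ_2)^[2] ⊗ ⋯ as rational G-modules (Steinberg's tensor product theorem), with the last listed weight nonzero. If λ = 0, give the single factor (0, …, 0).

((0, 1, 1, 0, 1, 1, 1, 1), (1, 0, 0, 1, 0, 1, 0, 0))

Change of basis e → ω: c = M·v where v = (-3, 1, 1, 5, 0, 1, -8, -6):
  c_1 = (2)·(-3) + (-1)·(1) + 0·1 + 1·5 + 0·0 + 0·1 + (1)·(-8) + (-2)·(-6) = 2
  c_2 = (-2)·(-3) + 0·1 + 0·1 + (-1)·(5) + 0·0 + 0·1 + (0)·(-8) + (0)·(-6) = 1
  c_3 = (0)·(-3) + 0·1 + 1·1 + 0·5 + 0·0 + 0·1 + (0)·(-8) + (0)·(-6) = 1
  c_4 = (0)·(-3) + 0·1 + 0·1 + 0·5 + 0·0 + 0·1 + (-1)·(-8) + (1)·(-6) = 2
  c_5 = (0)·(-3) + 1·1 + 0·1 + 0·5 + 0·0 + 0·1 + (0)·(-8) + (0)·(-6) = 1
  c_6 = (0)·(-3) + 0·1 + (-2)·(1) + 0·5 + 2·0 + 1·1 + (-2)·(-8) + (2)·(-6) = 3
  c_7 = (0)·(-3) + 0·1 + 1·1 + 0·5 + (-1)·(0) + 0·1 + (0)·(-8) + (0)·(-6) = 1
  c_8 = (-1)·(-3) + 0·1 + (-2)·(1) + 0·5 + 0·0 + 0·1 + (0)·(-8) + (0)·(-6) = 1
Base-2 expansion of each c_i:
  c_1 = 2 = 0·2^0 + 1·2^1
  c_2 = 1 = 1·2^0
  c_3 = 1 = 1·2^0
  c_4 = 2 = 0·2^0 + 1·2^1
  c_5 = 1 = 1·2^0
  c_6 = 3 = 1·2^0 + 1·2^1
  c_7 = 1 = 1·2^0
  c_8 = 1 = 1·2^0
Factor λ_0 = (0, 1, 1, 0, 1, 1, 1, 1)
Factor λ_1 = (1, 0, 0, 1, 0, 1, 0, 0)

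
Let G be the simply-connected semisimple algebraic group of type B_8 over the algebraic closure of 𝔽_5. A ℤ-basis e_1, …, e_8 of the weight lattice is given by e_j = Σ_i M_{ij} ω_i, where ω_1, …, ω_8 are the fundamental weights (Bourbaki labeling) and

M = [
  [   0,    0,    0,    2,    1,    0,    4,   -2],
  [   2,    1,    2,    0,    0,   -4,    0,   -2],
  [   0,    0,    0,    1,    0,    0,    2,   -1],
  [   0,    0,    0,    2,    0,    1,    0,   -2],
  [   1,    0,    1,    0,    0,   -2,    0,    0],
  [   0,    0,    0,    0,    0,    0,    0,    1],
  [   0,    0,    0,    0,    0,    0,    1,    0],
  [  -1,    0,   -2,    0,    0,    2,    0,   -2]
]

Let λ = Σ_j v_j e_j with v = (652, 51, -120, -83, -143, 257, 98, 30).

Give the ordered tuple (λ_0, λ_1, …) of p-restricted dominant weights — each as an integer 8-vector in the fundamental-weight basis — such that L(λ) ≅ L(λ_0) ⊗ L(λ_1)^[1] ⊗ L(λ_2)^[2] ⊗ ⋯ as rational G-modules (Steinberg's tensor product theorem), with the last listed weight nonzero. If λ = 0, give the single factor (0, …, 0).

Converting to the ω-basis (c_i = row i of M dotted with v = (652, 51, -120, -83, -143, 257, 98, 30)):
  c_1 = (0)·(652) + (0)·(51) + (0)·(-120) + (2)·(-83) + (1)·(-143) + (0)·(257) + (4)·(98) + (-2)·(30) = 23
  c_2 = (2)·(652) + (1)·(51) + (2)·(-120) + (0)·(-83) + (0)·(-143) + (-4)·(257) + (0)·(98) + (-2)·(30) = 27
  c_3 = (0)·(652) + (0)·(51) + (0)·(-120) + (1)·(-83) + (0)·(-143) + (0)·(257) + (2)·(98) + (-1)·(30) = 83
  c_4 = (0)·(652) + (0)·(51) + (0)·(-120) + (2)·(-83) + (0)·(-143) + (1)·(257) + (0)·(98) + (-2)·(30) = 31
  c_5 = (1)·(652) + (0)·(51) + (1)·(-120) + (0)·(-83) + (0)·(-143) + (-2)·(257) + (0)·(98) + (0)·(30) = 18
  c_6 = (0)·(652) + (0)·(51) + (0)·(-120) + (0)·(-83) + (0)·(-143) + (0)·(257) + (0)·(98) + (1)·(30) = 30
  c_7 = (0)·(652) + (0)·(51) + (0)·(-120) + (0)·(-83) + (0)·(-143) + (0)·(257) + (1)·(98) + (0)·(30) = 98
  c_8 = (-1)·(652) + (0)·(51) + (-2)·(-120) + (0)·(-83) + (0)·(-143) + (2)·(257) + (0)·(98) + (-2)·(30) = 42
Base-5 expansion of each c_i:
  c_1 = 23 = 3·5^0 + 4·5^1
  c_2 = 27 = 2·5^0 + 0·5^1 + 1·5^2
  c_3 = 83 = 3·5^0 + 1·5^1 + 3·5^2
  c_4 = 31 = 1·5^0 + 1·5^1 + 1·5^2
  c_5 = 18 = 3·5^0 + 3·5^1
  c_6 = 30 = 0·5^0 + 1·5^1 + 1·5^2
  c_7 = 98 = 3·5^0 + 4·5^1 + 3·5^2
  c_8 = 42 = 2·5^0 + 3·5^1 + 1·5^2
Factor λ_0 = (3, 2, 3, 1, 3, 0, 3, 2)
Factor λ_1 = (4, 0, 1, 1, 3, 1, 4, 3)
Factor λ_2 = (0, 1, 3, 1, 0, 1, 3, 1)

((3, 2, 3, 1, 3, 0, 3, 2), (4, 0, 1, 1, 3, 1, 4, 3), (0, 1, 3, 1, 0, 1, 3, 1))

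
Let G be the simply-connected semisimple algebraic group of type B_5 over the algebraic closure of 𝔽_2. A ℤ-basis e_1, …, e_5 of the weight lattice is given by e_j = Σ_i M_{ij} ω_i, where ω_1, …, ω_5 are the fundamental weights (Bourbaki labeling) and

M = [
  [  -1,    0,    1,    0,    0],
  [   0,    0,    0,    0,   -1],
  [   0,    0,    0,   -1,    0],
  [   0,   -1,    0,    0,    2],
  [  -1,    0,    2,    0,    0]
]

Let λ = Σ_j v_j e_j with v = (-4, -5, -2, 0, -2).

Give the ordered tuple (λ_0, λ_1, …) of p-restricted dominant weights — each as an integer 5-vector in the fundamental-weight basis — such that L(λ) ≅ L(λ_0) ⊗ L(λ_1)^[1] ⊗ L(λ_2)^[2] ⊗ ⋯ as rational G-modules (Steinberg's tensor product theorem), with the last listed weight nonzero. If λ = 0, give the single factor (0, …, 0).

((0, 0, 0, 1, 0), (1, 1, 0, 0, 0))

Converting to the ω-basis (c_i = row i of M dotted with v = (-4, -5, -2, 0, -2)):
  c_1 = -1*-4 + 0*-5 + 1*-2 + 0*0 + 0*-2 = 2
  c_2 = 0*-4 + 0*-5 + 0*-2 + 0*0 + -1*-2 = 2
  c_3 = 0*-4 + 0*-5 + 0*-2 + -1*0 + 0*-2 = 0
  c_4 = 0*-4 + -1*-5 + 0*-2 + 0*0 + 2*-2 = 1
  c_5 = -1*-4 + 0*-5 + 2*-2 + 0*0 + 0*-2 = 0
Base-2 expansion of each c_i:
  c_1 = 2 = 0·2^0 + 1·2^1
  c_2 = 2 = 0·2^0 + 1·2^1
  c_3 = 0
  c_4 = 1 = 1·2^0
  c_5 = 0
Factor λ_0 = (0, 0, 0, 1, 0)
Factor λ_1 = (1, 1, 0, 0, 0)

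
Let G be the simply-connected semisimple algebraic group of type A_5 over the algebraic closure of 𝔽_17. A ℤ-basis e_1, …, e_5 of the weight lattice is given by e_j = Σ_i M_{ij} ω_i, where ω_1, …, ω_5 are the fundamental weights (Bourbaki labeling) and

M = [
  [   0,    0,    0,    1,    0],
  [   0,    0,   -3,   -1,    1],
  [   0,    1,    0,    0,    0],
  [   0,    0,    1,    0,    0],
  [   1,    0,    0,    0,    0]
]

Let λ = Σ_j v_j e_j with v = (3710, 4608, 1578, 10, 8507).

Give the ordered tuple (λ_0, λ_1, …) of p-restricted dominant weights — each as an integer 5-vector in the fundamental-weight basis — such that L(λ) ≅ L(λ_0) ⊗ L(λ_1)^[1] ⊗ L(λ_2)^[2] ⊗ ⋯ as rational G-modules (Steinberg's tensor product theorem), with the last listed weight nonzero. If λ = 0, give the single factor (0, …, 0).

Converting to the ω-basis (c_i = row i of M dotted with v = (3710, 4608, 1578, 10, 8507)):
  c_1 = (0)·(3710) + (0)·(4608) + (0)·(1578) + (1)·(10) + (0)·(8507) = 10
  c_2 = (0)·(3710) + (0)·(4608) + (-3)·(1578) + (-1)·(10) + (1)·(8507) = 3763
  c_3 = (0)·(3710) + (1)·(4608) + (0)·(1578) + (0)·(10) + (0)·(8507) = 4608
  c_4 = (0)·(3710) + (0)·(4608) + (1)·(1578) + (0)·(10) + (0)·(8507) = 1578
  c_5 = (1)·(3710) + (0)·(4608) + (0)·(1578) + (0)·(10) + (0)·(8507) = 3710
Base-17 expansion of each c_i:
  c_1 = 10 = 10·17^0
  c_2 = 3763 = 6·17^0 + 0·17^1 + 13·17^2
  c_3 = 4608 = 1·17^0 + 16·17^1 + 15·17^2
  c_4 = 1578 = 14·17^0 + 7·17^1 + 5·17^2
  c_5 = 3710 = 4·17^0 + 14·17^1 + 12·17^2
Factor λ_0 = (10, 6, 1, 14, 4)
Factor λ_1 = (0, 0, 16, 7, 14)
Factor λ_2 = (0, 13, 15, 5, 12)

((10, 6, 1, 14, 4), (0, 0, 16, 7, 14), (0, 13, 15, 5, 12))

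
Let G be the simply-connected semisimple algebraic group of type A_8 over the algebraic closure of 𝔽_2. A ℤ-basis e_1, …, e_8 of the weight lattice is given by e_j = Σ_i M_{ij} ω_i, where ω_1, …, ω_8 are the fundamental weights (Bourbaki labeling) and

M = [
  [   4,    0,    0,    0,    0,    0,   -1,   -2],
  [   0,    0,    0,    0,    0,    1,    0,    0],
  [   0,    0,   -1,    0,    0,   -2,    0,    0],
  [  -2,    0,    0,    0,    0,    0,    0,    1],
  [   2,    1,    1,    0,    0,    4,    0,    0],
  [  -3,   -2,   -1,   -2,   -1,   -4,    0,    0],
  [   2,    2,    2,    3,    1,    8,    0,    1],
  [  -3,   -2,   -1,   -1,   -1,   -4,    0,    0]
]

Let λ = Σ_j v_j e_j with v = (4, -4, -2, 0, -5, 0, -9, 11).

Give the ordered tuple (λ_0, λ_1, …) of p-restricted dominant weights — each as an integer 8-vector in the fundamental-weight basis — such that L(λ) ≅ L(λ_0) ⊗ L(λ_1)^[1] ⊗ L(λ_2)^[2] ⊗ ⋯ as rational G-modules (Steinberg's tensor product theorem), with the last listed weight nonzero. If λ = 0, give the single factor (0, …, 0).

((1, 0, 0, 1, 0, 1, 0, 1), (1, 0, 1, 1, 1, 1, 1, 1))

ω-coordinates c = M·v, v = (4, -4, -2, 0, -5, 0, -9, 11):
  c_1 = 4*4 + 0*-4 + 0*-2 + 0*0 + 0*-5 + 0*0 + -1*-9 + -2*11 = 3
  c_2 = 0*4 + 0*-4 + 0*-2 + 0*0 + 0*-5 + 1*0 + 0*-9 + 0*11 = 0
  c_3 = 0*4 + 0*-4 + -1*-2 + 0*0 + 0*-5 + -2*0 + 0*-9 + 0*11 = 2
  c_4 = -2*4 + 0*-4 + 0*-2 + 0*0 + 0*-5 + 0*0 + 0*-9 + 1*11 = 3
  c_5 = 2*4 + 1*-4 + 1*-2 + 0*0 + 0*-5 + 4*0 + 0*-9 + 0*11 = 2
  c_6 = -3*4 + -2*-4 + -1*-2 + -2*0 + -1*-5 + -4*0 + 0*-9 + 0*11 = 3
  c_7 = 2*4 + 2*-4 + 2*-2 + 3*0 + 1*-5 + 8*0 + 0*-9 + 1*11 = 2
  c_8 = -3*4 + -2*-4 + -1*-2 + -1*0 + -1*-5 + -4*0 + 0*-9 + 0*11 = 3
Base-2 expansion of each c_i:
  c_1 = 3 = 1·2^0 + 1·2^1
  c_2 = 0
  c_3 = 2 = 0·2^0 + 1·2^1
  c_4 = 3 = 1·2^0 + 1·2^1
  c_5 = 2 = 0·2^0 + 1·2^1
  c_6 = 3 = 1·2^0 + 1·2^1
  c_7 = 2 = 0·2^0 + 1·2^1
  c_8 = 3 = 1·2^0 + 1·2^1
λ_0 = (1, 0, 0, 1, 0, 1, 0, 1)
λ_1 = (1, 0, 1, 1, 1, 1, 1, 1)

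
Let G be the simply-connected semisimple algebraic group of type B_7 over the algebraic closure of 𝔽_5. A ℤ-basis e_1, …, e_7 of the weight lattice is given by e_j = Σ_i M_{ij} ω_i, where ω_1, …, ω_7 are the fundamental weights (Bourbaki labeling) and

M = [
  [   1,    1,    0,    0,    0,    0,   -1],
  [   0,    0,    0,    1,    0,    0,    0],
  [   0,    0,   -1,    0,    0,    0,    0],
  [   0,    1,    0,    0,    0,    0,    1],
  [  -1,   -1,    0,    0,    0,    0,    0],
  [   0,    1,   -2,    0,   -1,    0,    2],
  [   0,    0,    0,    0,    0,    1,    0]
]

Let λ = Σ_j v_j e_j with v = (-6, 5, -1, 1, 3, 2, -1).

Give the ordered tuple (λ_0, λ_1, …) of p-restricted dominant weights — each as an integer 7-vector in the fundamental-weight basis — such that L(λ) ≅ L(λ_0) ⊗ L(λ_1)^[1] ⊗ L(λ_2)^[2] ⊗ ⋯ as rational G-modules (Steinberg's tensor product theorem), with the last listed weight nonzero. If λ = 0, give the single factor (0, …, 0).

Compute c_i = Σ_j M_{ij} v_j with v = (-6, 5, -1, 1, 3, 2, -1):
  c_1 = (1)·(-6) + 1·5 + (0)·(-1) + 0·1 + 0·3 + 0·2 + (-1)·(-1) = 0
  c_2 = (0)·(-6) + 0·5 + (0)·(-1) + 1·1 + 0·3 + 0·2 + (0)·(-1) = 1
  c_3 = (0)·(-6) + 0·5 + (-1)·(-1) + 0·1 + 0·3 + 0·2 + (0)·(-1) = 1
  c_4 = (0)·(-6) + 1·5 + (0)·(-1) + 0·1 + 0·3 + 0·2 + (1)·(-1) = 4
  c_5 = (-1)·(-6) + (-1)·(5) + (0)·(-1) + 0·1 + 0·3 + 0·2 + (0)·(-1) = 1
  c_6 = (0)·(-6) + 1·5 + (-2)·(-1) + 0·1 + (-1)·(3) + 0·2 + (2)·(-1) = 2
  c_7 = (0)·(-6) + 0·5 + (0)·(-1) + 0·1 + 0·3 + 1·2 + (0)·(-1) = 2
p = 5; digits c_i = Σ_j d_{ij}·5^j, 0 ≤ d_{ij} < 5:
  c_1 = 0
  c_2 = 1 = 1·5^0
  c_3 = 1 = 1·5^0
  c_4 = 4 = 4·5^0
  c_5 = 1 = 1·5^0
  c_6 = 2 = 2·5^0
  c_7 = 2 = 2·5^0
p-restricted factor λ_0 = (0, 1, 1, 4, 1, 2, 2)

((0, 1, 1, 4, 1, 2, 2),)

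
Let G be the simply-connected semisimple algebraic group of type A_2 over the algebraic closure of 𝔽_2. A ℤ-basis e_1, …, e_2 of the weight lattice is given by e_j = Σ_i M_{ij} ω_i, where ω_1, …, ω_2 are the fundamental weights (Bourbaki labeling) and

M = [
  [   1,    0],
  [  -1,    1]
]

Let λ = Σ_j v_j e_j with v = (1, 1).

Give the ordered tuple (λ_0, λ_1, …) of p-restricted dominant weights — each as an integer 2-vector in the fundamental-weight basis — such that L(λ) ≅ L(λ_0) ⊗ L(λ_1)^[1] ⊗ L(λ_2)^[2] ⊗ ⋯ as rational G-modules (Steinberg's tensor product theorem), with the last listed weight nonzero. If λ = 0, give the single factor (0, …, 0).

((1, 0),)

ω-coordinates c = M·v, v = (1, 1):
  c_1 = 1·1 + 0·1 = 1
  c_2 = (-1)·(1) + 1·1 = 0
p = 2; digits c_i = Σ_j d_{ij}·2^j, 0 ≤ d_{ij} < 2:
  c_1 = 1 = 1·2^0
  c_2 = 0
λ_0 = (1, 0)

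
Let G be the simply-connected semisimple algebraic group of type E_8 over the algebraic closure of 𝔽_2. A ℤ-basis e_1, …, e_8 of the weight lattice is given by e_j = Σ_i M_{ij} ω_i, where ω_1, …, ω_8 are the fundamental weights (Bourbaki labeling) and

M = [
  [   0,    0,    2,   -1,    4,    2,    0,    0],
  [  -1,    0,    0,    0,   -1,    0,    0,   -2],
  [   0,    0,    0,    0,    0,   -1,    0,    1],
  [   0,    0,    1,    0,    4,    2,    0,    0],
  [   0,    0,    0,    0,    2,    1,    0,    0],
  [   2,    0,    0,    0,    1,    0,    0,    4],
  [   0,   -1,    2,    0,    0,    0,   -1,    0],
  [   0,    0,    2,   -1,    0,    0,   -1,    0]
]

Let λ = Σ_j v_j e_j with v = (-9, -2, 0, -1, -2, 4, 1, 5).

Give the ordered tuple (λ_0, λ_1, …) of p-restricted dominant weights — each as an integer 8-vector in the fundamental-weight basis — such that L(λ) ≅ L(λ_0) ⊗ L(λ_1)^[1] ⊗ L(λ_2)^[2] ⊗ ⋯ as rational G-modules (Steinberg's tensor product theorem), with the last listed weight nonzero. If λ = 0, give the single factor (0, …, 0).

Change of basis e → ω: c = M·v where v = (-9, -2, 0, -1, -2, 4, 1, 5):
  c_1 = 0*-9 + 0*-2 + 2*0 + -1*-1 + 4*-2 + 2*4 + 0*1 + 0*5 = 1
  c_2 = -1*-9 + 0*-2 + 0*0 + 0*-1 + -1*-2 + 0*4 + 0*1 + -2*5 = 1
  c_3 = 0*-9 + 0*-2 + 0*0 + 0*-1 + 0*-2 + -1*4 + 0*1 + 1*5 = 1
  c_4 = 0*-9 + 0*-2 + 1*0 + 0*-1 + 4*-2 + 2*4 + 0*1 + 0*5 = 0
  c_5 = 0*-9 + 0*-2 + 0*0 + 0*-1 + 2*-2 + 1*4 + 0*1 + 0*5 = 0
  c_6 = 2*-9 + 0*-2 + 0*0 + 0*-1 + 1*-2 + 0*4 + 0*1 + 4*5 = 0
  c_7 = 0*-9 + -1*-2 + 2*0 + 0*-1 + 0*-2 + 0*4 + -1*1 + 0*5 = 1
  c_8 = 0*-9 + 0*-2 + 2*0 + -1*-1 + 0*-2 + 0*4 + -1*1 + 0*5 = 0
Base-2 expansion of each c_i:
  c_1 = 1 = 1·2^0
  c_2 = 1 = 1·2^0
  c_3 = 1 = 1·2^0
  c_4 = 0
  c_5 = 0
  c_6 = 0
  c_7 = 1 = 1·2^0
  c_8 = 0
λ_0 = (1, 1, 1, 0, 0, 0, 1, 0)

((1, 1, 1, 0, 0, 0, 1, 0),)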